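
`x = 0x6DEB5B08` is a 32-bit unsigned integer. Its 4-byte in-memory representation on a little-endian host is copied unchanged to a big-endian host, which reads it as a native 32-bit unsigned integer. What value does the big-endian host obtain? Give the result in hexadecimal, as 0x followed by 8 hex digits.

0x085BEB6D

Stored little-endian, the bytes at ascending addresses are 08 5B EB 6D.
Read back as big-endian, the last byte is least significant, giving 0x085BEB6D.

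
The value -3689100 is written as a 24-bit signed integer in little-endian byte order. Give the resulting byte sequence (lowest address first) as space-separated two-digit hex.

74 B5 C7

Two's complement of -3689100 in 24 bits: 3689100 = 0x384A8C; invert → 0xC7B573; add 1 → 0xC7B574.
Split into bytes (most-significant first): C7 B5 74.
Little-endian stores the least-significant byte at the lowest address.
So at ascending addresses the bytes are 74 B5 C7.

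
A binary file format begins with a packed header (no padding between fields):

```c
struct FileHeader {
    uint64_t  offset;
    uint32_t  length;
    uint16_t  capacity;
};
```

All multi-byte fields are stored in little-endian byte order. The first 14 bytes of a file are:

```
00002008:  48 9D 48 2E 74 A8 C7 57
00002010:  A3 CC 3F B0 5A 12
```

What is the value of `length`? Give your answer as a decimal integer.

2956971171

`length` follows `offset` (8 bytes), so it starts at byte offset 8 and occupies 4 bytes.
Bytes at offsets 8..11: A3 CC 3F B0.
In little-endian order the low byte comes first in memory.
Reassemble most-significant byte first: B0 3F CC A3 → 0xB03FCCA3.
0xB03FCCA3 = 2956971171.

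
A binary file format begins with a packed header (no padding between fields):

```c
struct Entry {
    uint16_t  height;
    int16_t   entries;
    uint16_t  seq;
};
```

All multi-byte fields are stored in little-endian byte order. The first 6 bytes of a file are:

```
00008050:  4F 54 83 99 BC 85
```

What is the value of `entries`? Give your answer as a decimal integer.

`entries` follows `height` (2 bytes), so it starts at byte offset 2 and occupies 2 bytes.
Bytes at offsets 2..3: 83 99.
In little-endian order the low byte comes first in memory.
Reassemble most-significant byte first: 99 83 → 0x9983.
Top bit is set, so as a signed 16-bit value this is 0x9983 − 2^16 = -26237.

-26237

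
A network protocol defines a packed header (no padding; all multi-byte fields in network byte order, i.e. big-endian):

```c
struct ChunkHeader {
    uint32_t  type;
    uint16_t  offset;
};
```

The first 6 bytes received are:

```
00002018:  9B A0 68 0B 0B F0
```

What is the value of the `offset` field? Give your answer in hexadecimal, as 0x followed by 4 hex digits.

`offset` follows `type` (4 bytes), so it starts at byte offset 4 and occupies 2 bytes.
Bytes at offsets 4..5: 0B F0.
Big-endian stores the most-significant byte at the lowest address.
The bytes are already most-significant first: 0x0BF0.

0x0BF0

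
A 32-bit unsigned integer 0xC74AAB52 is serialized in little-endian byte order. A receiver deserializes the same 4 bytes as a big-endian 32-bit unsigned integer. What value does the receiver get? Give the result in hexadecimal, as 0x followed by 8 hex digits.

0x52AB4AC7

Stored little-endian, the bytes at ascending addresses are 52 AB 4A C7.
Read back as big-endian, the last byte is least significant, giving 0x52AB4AC7.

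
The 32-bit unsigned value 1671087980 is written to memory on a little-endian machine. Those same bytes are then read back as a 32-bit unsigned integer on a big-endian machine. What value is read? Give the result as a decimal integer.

1825020515

1671087980 in 32-bit hexadecimal is 0x639AC76C.
Stored little-endian, the bytes at ascending addresses are 6C C7 9A 63.
Read back as big-endian, the last byte is least significant, giving 0x6CC79A63.
0x6CC79A63 = 1825020515.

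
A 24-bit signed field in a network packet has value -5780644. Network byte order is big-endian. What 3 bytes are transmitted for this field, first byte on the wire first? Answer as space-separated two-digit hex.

A7 CB 5C

Two's complement of -5780644 in 24 bits: 5780644 = 0x5834A4; invert → 0xA7CB5B; add 1 → 0xA7CB5C.
Split into bytes (most-significant first): A7 CB 5C.
In big-endian order the high byte comes first in memory.
So the memory order matches the most-significant-first order: A7 CB 5C.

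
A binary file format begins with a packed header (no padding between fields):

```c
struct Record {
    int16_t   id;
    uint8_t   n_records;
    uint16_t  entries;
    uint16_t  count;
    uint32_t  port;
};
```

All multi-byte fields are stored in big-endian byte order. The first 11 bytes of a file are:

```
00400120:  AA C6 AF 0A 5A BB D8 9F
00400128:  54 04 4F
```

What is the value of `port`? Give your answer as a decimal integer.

`port` follows `id` (2 B), `n_records` (1 B), `entries` (2 B), `count` (2 B), so it starts at offset 2 + 1 + 2 + 2 = 7 and occupies 4 bytes.
Bytes at offsets 7..10: 9F 54 04 4F.
In big-endian order the high byte comes first in memory.
The bytes are already most-significant first: 0x9F54044F.
0x9F54044F = 2673083471.

2673083471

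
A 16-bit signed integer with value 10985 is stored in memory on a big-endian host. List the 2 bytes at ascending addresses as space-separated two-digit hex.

10985 in hexadecimal, padded to 16 bits, is 0x2AE9.
Split into bytes (most-significant first): 2A E9.
Big-endian stores the most-significant byte at the lowest address.
So the memory order matches the most-significant-first order: 2A E9.

2A E9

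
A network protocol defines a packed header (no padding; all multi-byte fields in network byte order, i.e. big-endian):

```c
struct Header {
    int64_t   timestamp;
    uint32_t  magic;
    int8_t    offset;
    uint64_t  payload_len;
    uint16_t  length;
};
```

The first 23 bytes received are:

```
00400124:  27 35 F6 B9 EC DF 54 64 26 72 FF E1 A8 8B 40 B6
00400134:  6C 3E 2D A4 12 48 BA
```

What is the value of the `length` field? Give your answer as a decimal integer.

18618

`length` follows `timestamp` (8 B), `magic` (4 B), `offset` (1 B), `payload_len` (8 B), so it starts at offset 8 + 4 + 1 + 8 = 21 and occupies 2 bytes.
Bytes at offsets 21..22: 48 BA.
In big-endian order the high byte comes first in memory.
The bytes are already most-significant first: 0x48BA.
0x48BA = 18618.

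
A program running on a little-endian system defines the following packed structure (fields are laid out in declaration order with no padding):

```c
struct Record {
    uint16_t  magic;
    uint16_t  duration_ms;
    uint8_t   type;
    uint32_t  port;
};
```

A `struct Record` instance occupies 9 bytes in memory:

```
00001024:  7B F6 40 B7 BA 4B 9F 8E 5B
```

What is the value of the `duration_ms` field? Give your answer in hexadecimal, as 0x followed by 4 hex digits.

`duration_ms` follows `magic` (2 bytes), so it starts at byte offset 2 and occupies 2 bytes.
Bytes at offsets 2..3: 40 B7.
In little-endian order the low byte comes first in memory.
Reassemble most-significant byte first: B7 40 → 0xB740.

0xB740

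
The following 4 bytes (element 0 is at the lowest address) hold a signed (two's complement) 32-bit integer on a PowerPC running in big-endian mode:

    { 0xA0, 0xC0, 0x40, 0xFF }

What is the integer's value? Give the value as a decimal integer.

-1598013185

In big-endian order the high byte comes first in memory.
The bytes are already most-significant first: 0xA0C040FF.
Top bit is set, so as a signed 32-bit value this is 0xA0C040FF − 2^32 = -1598013185.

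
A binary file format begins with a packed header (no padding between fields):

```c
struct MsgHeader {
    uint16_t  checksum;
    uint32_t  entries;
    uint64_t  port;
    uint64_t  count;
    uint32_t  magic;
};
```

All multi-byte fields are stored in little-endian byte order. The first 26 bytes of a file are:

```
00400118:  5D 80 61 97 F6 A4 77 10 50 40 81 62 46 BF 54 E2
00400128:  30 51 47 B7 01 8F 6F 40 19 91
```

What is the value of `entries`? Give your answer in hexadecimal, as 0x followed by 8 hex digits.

0xA4F69761

`entries` follows `checksum` (2 bytes), so it starts at byte offset 2 and occupies 4 bytes.
Bytes at offsets 2..5: 61 97 F6 A4.
Little-endian stores the least-significant byte at the lowest address.
Reassemble most-significant byte first: A4 F6 97 61 → 0xA4F69761.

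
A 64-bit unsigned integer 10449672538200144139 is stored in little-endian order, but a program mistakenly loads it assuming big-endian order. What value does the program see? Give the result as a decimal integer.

862881378749973649

10449672538200144139 in 64-bit hexadecimal is 0x9104B1CF0A92F90B.
Stored little-endian, the bytes at ascending addresses are 0B F9 92 0A CF B1 04 91.
Read back as big-endian, the last byte is least significant, giving 0x0BF9920ACFB10491.
0x0BF9920ACFB10491 = 862881378749973649.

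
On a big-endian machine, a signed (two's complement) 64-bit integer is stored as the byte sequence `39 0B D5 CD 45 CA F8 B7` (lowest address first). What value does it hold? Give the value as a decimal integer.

4110614162521651383

Big-endian stores the most-significant byte at the lowest address.
The bytes are already most-significant first: 0x390BD5CD45CAF8B7.
0x390BD5CD45CAF8B7 = 4110614162521651383.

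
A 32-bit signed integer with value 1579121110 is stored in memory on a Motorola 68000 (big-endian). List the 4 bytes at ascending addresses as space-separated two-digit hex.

5E 1F 79 D6

1579121110 in hexadecimal, padded to 32 bits, is 0x5E1F79D6.
Split into bytes (most-significant first): 5E 1F 79 D6.
Big-endian stores the most-significant byte at the lowest address.
So the memory order matches the most-significant-first order: 5E 1F 79 D6.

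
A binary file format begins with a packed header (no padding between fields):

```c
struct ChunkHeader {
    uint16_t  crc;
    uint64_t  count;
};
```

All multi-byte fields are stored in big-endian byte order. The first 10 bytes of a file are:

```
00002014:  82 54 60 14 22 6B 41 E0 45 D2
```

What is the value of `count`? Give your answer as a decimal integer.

6923196371237357010

`count` follows `crc` (2 bytes), so it starts at byte offset 2 and occupies 8 bytes.
Bytes at offsets 2..9: 60 14 22 6B 41 E0 45 D2.
Big-endian stores the most-significant byte at the lowest address.
The bytes are already most-significant first: 0x6014226B41E045D2.
0x6014226B41E045D2 = 6923196371237357010.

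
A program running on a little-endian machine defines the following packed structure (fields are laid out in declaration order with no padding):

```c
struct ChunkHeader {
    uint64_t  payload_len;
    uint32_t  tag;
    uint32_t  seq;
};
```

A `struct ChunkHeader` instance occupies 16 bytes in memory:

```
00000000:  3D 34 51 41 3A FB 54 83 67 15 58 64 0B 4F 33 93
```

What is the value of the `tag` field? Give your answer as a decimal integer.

`tag` follows `payload_len` (8 bytes), so it starts at byte offset 8 and occupies 4 bytes.
Bytes at offsets 8..11: 67 15 58 64.
In little-endian order the low byte comes first in memory.
Reassemble most-significant byte first: 64 58 15 67 → 0x64581567.
0x64581567 = 1683494247.

1683494247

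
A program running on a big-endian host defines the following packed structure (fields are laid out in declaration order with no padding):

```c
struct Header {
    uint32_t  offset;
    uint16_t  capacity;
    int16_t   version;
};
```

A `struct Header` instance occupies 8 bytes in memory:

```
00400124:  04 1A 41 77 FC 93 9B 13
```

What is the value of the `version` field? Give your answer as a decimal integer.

-25837

`version` follows `offset` (4 B), `capacity` (2 B), so it starts at offset 4 + 2 = 6 and occupies 2 bytes.
Bytes at offsets 6..7: 9B 13.
Big-endian stores the most-significant byte at the lowest address.
The bytes are already most-significant first: 0x9B13.
Top bit is set, so as a signed 16-bit value this is 0x9B13 − 2^16 = -25837.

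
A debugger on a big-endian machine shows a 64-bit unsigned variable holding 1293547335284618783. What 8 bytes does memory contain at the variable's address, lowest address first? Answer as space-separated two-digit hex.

1293547335284618783 in hexadecimal, padded to 64 bits, is 0x11F39A72ABCAF61F.
Split into bytes (most-significant first): 11 F3 9A 72 AB CA F6 1F.
In big-endian order the high byte comes first in memory.
So the memory order matches the most-significant-first order: 11 F3 9A 72 AB CA F6 1F.

11 F3 9A 72 AB CA F6 1F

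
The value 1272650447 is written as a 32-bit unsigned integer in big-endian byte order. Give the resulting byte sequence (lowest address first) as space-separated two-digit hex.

4B DB 1A CF

1272650447 in hexadecimal, padded to 32 bits, is 0x4BDB1ACF.
Split into bytes (most-significant first): 4B DB 1A CF.
Big-endian stores the most-significant byte at the lowest address.
So the memory order matches the most-significant-first order: 4B DB 1A CF.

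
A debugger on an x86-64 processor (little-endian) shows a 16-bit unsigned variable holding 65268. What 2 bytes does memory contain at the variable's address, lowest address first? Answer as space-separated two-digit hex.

F4 FE

65268 in hexadecimal, padded to 16 bits, is 0xFEF4.
Split into bytes (most-significant first): FE F4.
In little-endian order the low byte comes first in memory.
So at ascending addresses the bytes are F4 FE.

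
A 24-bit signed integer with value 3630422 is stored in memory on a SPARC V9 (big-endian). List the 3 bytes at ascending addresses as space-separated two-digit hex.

37 65 56

3630422 in hexadecimal, padded to 24 bits, is 0x376556.
Split into bytes (most-significant first): 37 65 56.
Big-endian stores the most-significant byte at the lowest address.
So the memory order matches the most-significant-first order: 37 65 56.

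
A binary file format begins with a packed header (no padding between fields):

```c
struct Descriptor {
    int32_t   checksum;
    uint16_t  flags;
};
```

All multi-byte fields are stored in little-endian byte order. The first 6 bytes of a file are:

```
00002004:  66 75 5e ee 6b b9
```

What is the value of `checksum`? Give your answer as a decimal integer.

-295799450

`checksum` is the first field, at byte offset 0, occupying 4 bytes.
Bytes at offsets 0..3: 66 75 5E EE.
In little-endian order the low byte comes first in memory.
Reassemble most-significant byte first: EE 5E 75 66 → 0xEE5E7566.
Top bit is set, so as a signed 32-bit value this is 0xEE5E7566 − 2^32 = -295799450.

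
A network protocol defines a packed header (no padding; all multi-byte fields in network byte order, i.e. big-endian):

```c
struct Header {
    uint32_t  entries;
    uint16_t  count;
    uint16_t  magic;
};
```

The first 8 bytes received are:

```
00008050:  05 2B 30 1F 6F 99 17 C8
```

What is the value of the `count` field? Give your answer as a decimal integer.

28569

`count` follows `entries` (4 bytes), so it starts at byte offset 4 and occupies 2 bytes.
Bytes at offsets 4..5: 6F 99.
Big-endian stores the most-significant byte at the lowest address.
The bytes are already most-significant first: 0x6F99.
0x6F99 = 28569.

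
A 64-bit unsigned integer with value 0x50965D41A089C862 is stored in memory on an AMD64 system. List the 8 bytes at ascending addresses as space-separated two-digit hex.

62 C8 89 A0 41 5D 96 50

Split into bytes (most-significant first): 50 96 5D 41 A0 89 C8 62.
Little-endian stores the least-significant byte at the lowest address.
So at ascending addresses the bytes are 62 C8 89 A0 41 5D 96 50.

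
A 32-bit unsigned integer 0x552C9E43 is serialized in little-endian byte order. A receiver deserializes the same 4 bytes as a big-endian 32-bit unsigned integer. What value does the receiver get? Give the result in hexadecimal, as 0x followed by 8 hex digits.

0x439E2C55

Stored little-endian, the bytes at ascending addresses are 43 9E 2C 55.
Read back as big-endian, the last byte is least significant, giving 0x439E2C55.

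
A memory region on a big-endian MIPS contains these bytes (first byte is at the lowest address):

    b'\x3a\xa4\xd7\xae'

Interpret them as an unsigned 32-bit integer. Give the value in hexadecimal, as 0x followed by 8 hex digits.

In big-endian order the high byte comes first in memory.
The bytes are already most-significant first: 0x3AA4D7AE.

0x3AA4D7AE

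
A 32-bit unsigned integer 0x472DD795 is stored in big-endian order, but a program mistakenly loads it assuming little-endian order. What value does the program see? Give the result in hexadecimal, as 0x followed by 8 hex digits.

0x95D72D47

Stored big-endian, the bytes at ascending addresses are 47 2D D7 95.
Read back as little-endian, the first byte is least significant, giving 0x95D72D47.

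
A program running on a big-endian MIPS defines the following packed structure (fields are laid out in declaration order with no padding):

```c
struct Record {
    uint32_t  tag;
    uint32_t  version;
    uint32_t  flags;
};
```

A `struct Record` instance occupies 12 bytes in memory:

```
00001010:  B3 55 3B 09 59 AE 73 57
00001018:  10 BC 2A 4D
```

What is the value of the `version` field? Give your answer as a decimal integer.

1504605015

`version` follows `tag` (4 bytes), so it starts at byte offset 4 and occupies 4 bytes.
Bytes at offsets 4..7: 59 AE 73 57.
Big-endian: lowest address holds the most-significant byte.
The bytes are already most-significant first: 0x59AE7357.
0x59AE7357 = 1504605015.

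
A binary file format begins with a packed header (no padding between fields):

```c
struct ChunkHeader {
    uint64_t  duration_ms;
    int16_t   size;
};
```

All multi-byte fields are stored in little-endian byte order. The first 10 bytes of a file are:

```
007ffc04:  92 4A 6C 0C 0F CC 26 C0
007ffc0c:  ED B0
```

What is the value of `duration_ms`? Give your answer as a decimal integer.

13845978469402167954

`duration_ms` is the first field, at byte offset 0, occupying 8 bytes.
Bytes at offsets 0..7: 92 4A 6C 0C 0F CC 26 C0.
Little-endian: lowest address holds the least-significant byte.
Reassemble most-significant byte first: C0 26 CC 0F 0C 6C 4A 92 → 0xC026CC0F0C6C4A92.
0xC026CC0F0C6C4A92 = 13845978469402167954.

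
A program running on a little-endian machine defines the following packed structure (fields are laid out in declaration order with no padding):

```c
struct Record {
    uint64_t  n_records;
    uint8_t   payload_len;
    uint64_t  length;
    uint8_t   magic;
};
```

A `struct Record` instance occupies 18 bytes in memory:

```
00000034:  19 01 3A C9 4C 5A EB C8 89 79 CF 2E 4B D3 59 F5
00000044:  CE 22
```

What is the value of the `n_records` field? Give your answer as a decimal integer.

`n_records` is the first field, at byte offset 0, occupying 8 bytes.
Bytes at offsets 0..7: 19 01 3A C9 4C 5A EB C8.
Little-endian stores the least-significant byte at the lowest address.
Reassemble most-significant byte first: C8 EB 5A 4C C9 3A 01 19 → 0xC8EB5A4CC93A0119.
0xC8EB5A4CC93A0119 = 14477764712952627481.

14477764712952627481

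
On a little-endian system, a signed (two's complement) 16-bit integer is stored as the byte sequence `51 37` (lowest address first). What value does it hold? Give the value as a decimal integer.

14161

In little-endian order the low byte comes first in memory.
Reassemble most-significant byte first: 37 51 → 0x3751.
0x3751 = 14161.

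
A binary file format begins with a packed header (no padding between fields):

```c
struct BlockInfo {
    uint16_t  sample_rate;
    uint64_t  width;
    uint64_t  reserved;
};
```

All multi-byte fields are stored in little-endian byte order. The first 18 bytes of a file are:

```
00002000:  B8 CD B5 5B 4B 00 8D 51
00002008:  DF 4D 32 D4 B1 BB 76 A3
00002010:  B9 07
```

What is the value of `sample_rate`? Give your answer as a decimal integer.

52664

`sample_rate` is the first field, at byte offset 0, occupying 2 bytes.
Bytes at offsets 0..1: B8 CD.
In little-endian order the low byte comes first in memory.
Reassemble most-significant byte first: CD B8 → 0xCDB8.
0xCDB8 = 52664.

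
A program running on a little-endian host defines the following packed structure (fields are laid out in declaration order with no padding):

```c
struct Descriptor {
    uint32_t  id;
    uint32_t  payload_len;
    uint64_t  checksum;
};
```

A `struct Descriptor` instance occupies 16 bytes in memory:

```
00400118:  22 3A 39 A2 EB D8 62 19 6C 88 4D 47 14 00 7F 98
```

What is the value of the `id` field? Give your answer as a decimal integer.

2721659426

`id` is the first field, at byte offset 0, occupying 4 bytes.
Bytes at offsets 0..3: 22 3A 39 A2.
Little-endian: lowest address holds the least-significant byte.
Reassemble most-significant byte first: A2 39 3A 22 → 0xA2393A22.
0xA2393A22 = 2721659426.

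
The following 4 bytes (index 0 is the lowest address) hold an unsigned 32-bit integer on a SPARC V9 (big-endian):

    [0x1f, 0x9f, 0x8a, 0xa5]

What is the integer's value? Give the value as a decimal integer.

Big-endian: lowest address holds the most-significant byte.
The bytes are already most-significant first: 0x1F9F8AA5.
0x1F9F8AA5 = 530549413.

530549413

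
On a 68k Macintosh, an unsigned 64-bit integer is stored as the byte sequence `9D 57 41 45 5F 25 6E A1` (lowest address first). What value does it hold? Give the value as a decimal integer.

Big-endian: lowest address holds the most-significant byte.
The bytes are already most-significant first: 0x9D5741455F256EA1.
0x9D5741455F256EA1 = 11337602353133350561.

11337602353133350561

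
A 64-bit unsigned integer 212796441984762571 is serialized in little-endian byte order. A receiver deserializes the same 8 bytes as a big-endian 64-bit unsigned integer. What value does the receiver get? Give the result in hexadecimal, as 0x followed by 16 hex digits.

0xCB02F88D3C01F402

212796441984762571 in 64-bit hexadecimal is 0x02F4013C8DF802CB.
Stored little-endian, the bytes at ascending addresses are CB 02 F8 8D 3C 01 F4 02.
Read back as big-endian, the last byte is least significant, giving 0xCB02F88D3C01F402.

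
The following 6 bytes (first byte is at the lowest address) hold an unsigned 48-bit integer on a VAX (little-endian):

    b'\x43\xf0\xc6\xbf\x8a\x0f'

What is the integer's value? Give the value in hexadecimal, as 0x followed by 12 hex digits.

Little-endian stores the least-significant byte at the lowest address.
Reassemble most-significant byte first: 0F 8A BF C6 F0 43 → 0x0F8ABFC6F043.

0x0F8ABFC6F043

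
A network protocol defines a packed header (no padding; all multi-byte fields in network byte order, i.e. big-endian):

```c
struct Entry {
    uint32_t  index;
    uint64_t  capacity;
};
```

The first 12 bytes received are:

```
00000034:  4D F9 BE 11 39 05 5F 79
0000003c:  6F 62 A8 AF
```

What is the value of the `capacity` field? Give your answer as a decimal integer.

4108795210209863855

`capacity` follows `index` (4 bytes), so it starts at byte offset 4 and occupies 8 bytes.
Bytes at offsets 4..11: 39 05 5F 79 6F 62 A8 AF.
In big-endian order the high byte comes first in memory.
The bytes are already most-significant first: 0x39055F796F62A8AF.
0x39055F796F62A8AF = 4108795210209863855.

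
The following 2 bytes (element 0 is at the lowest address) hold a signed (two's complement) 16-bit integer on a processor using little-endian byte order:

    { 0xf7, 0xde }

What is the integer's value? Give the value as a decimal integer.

-8457

Little-endian stores the least-significant byte at the lowest address.
Reassemble most-significant byte first: DE F7 → 0xDEF7.
Top bit is set, so as a signed 16-bit value this is 0xDEF7 − 2^16 = -8457.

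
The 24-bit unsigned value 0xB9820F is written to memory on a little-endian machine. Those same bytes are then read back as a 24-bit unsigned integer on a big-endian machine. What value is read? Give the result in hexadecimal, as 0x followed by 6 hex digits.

0x0F82B9

Stored little-endian, the bytes at ascending addresses are 0F 82 B9.
Read back as big-endian, the last byte is least significant, giving 0x0F82B9.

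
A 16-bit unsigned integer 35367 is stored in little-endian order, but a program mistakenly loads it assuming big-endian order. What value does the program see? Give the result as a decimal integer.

35367 in 16-bit hexadecimal is 0x8A27.
Stored little-endian, the bytes at ascending addresses are 27 8A.
Read back as big-endian, the last byte is least significant, giving 0x278A.
0x278A = 10122.

10122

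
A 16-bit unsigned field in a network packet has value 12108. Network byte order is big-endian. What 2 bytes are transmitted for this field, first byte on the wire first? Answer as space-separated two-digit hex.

12108 in hexadecimal, padded to 16 bits, is 0x2F4C.
Split into bytes (most-significant first): 2F 4C.
Big-endian stores the most-significant byte at the lowest address.
So the memory order matches the most-significant-first order: 2F 4C.

2F 4C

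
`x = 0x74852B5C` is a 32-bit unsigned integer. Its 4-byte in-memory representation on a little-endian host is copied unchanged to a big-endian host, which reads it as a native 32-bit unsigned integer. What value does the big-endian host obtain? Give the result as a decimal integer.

Stored little-endian, the bytes at ascending addresses are 5C 2B 85 74.
Read back as big-endian, the last byte is least significant, giving 0x5C2B8574.
0x5C2B8574 = 1546356084.

1546356084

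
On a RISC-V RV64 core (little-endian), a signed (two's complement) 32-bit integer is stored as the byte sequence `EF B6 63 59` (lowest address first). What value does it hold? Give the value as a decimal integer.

In little-endian order the low byte comes first in memory.
Reassemble most-significant byte first: 59 63 B6 EF → 0x5963B6EF.
0x5963B6EF = 1499707119.

1499707119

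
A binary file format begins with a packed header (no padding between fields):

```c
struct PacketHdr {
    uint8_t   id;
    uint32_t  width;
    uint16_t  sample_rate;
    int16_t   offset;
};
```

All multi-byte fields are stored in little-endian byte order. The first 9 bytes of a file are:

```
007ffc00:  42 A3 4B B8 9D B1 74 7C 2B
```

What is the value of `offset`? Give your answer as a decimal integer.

11132

`offset` follows `id` (1 B), `width` (4 B), `sample_rate` (2 B), so it starts at offset 1 + 4 + 2 = 7 and occupies 2 bytes.
Bytes at offsets 7..8: 7C 2B.
Little-endian stores the least-significant byte at the lowest address.
Reassemble most-significant byte first: 2B 7C → 0x2B7C.
0x2B7C = 11132.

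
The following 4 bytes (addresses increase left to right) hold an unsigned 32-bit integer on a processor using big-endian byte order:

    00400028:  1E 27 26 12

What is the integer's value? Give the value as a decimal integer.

In big-endian order the high byte comes first in memory.
The bytes are already most-significant first: 0x1E272612.
0x1E272612 = 505882130.

505882130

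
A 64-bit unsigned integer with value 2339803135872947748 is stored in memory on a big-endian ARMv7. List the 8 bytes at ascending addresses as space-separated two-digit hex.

2339803135872947748 in hexadecimal, padded to 64 bits, is 0x2078A68E260D5624.
Split into bytes (most-significant first): 20 78 A6 8E 26 0D 56 24.
Big-endian stores the most-significant byte at the lowest address.
So the memory order matches the most-significant-first order: 20 78 A6 8E 26 0D 56 24.

20 78 A6 8E 26 0D 56 24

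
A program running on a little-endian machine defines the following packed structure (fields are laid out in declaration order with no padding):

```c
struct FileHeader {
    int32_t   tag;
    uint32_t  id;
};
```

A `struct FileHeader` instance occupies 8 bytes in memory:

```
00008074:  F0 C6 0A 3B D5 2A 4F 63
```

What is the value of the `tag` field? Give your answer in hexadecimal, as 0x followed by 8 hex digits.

`tag` is the first field, at byte offset 0, occupying 4 bytes.
Bytes at offsets 0..3: F0 C6 0A 3B.
Little-endian stores the least-significant byte at the lowest address.
Reassemble most-significant byte first: 3B 0A C6 F0 → 0x3B0AC6F0.

0x3B0AC6F0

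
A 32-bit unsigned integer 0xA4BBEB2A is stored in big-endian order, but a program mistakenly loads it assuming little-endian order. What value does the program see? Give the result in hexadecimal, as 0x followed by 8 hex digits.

0x2AEBBBA4

Stored big-endian, the bytes at ascending addresses are A4 BB EB 2A.
Read back as little-endian, the first byte is least significant, giving 0x2AEBBBA4.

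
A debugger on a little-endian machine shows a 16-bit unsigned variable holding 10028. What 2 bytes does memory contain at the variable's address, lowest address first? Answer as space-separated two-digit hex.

2C 27

10028 in hexadecimal, padded to 16 bits, is 0x272C.
Split into bytes (most-significant first): 27 2C.
In little-endian order the low byte comes first in memory.
So at ascending addresses the bytes are 2C 27.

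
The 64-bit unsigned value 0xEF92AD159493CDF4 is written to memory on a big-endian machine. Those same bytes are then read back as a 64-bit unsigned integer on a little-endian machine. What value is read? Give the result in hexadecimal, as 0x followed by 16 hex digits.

0xF4CD939415AD92EF

Stored big-endian, the bytes at ascending addresses are EF 92 AD 15 94 93 CD F4.
Read back as little-endian, the first byte is least significant, giving 0xF4CD939415AD92EF.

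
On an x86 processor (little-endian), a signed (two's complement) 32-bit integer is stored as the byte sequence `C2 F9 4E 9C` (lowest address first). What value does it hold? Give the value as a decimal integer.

Little-endian: lowest address holds the least-significant byte.
Reassemble most-significant byte first: 9C 4E F9 C2 → 0x9C4EF9C2.
Top bit is set, so as a signed 32-bit value this is 0x9C4EF9C2 − 2^32 = -1672545854.

-1672545854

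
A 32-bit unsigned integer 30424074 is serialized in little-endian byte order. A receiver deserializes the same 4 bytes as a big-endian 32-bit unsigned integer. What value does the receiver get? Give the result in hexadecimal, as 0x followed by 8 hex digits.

30424074 in 32-bit hexadecimal is 0x01D03C0A.
Stored little-endian, the bytes at ascending addresses are 0A 3C D0 01.
Read back as big-endian, the last byte is least significant, giving 0x0A3CD001.

0x0A3CD001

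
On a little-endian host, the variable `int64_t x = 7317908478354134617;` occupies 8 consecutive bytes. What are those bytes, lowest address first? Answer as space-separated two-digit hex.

7317908478354134617 in hexadecimal, padded to 64 bits, is 0x658E6EFD371E1659.
Split into bytes (most-significant first): 65 8E 6E FD 37 1E 16 59.
Little-endian stores the least-significant byte at the lowest address.
So at ascending addresses the bytes are 59 16 1E 37 FD 6E 8E 65.

59 16 1E 37 FD 6E 8E 65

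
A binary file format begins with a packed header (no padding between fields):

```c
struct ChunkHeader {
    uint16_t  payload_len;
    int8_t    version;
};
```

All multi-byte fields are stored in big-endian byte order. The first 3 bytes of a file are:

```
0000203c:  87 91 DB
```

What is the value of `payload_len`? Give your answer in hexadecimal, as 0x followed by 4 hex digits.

0x8791

`payload_len` is the first field, at byte offset 0, occupying 2 bytes.
Bytes at offsets 0..1: 87 91.
Big-endian: lowest address holds the most-significant byte.
The bytes are already most-significant first: 0x8791.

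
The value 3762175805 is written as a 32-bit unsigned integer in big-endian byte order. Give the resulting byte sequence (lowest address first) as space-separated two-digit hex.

3762175805 in hexadecimal, padded to 32 bits, is 0xE03E3F3D.
Split into bytes (most-significant first): E0 3E 3F 3D.
Big-endian stores the most-significant byte at the lowest address.
So the memory order matches the most-significant-first order: E0 3E 3F 3D.

E0 3E 3F 3D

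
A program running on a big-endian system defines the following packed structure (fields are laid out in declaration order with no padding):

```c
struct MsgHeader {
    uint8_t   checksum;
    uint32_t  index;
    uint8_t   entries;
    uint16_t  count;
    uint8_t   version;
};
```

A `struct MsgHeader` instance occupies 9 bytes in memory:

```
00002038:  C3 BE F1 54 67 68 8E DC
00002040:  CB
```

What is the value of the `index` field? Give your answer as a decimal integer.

`index` follows `checksum` (1 byte), so it starts at byte offset 1 and occupies 4 bytes.
Bytes at offsets 1..4: BE F1 54 67.
Big-endian stores the most-significant byte at the lowest address.
The bytes are already most-significant first: 0xBEF15467.
0xBEF15467 = 3203486823.

3203486823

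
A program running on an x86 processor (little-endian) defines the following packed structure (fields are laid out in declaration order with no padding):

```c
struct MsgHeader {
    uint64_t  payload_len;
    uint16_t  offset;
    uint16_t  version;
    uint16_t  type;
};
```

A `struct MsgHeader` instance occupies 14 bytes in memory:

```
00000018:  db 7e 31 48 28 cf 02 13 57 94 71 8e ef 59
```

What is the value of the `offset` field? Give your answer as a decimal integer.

37975

`offset` follows `payload_len` (8 bytes), so it starts at byte offset 8 and occupies 2 bytes.
Bytes at offsets 8..9: 57 94.
Little-endian stores the least-significant byte at the lowest address.
Reassemble most-significant byte first: 94 57 → 0x9457.
0x9457 = 37975.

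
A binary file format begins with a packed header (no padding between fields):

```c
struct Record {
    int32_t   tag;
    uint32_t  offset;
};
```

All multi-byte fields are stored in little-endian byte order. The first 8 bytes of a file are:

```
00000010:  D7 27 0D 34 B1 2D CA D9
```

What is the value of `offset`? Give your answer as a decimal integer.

3653905841

`offset` follows `tag` (4 bytes), so it starts at byte offset 4 and occupies 4 bytes.
Bytes at offsets 4..7: B1 2D CA D9.
Little-endian stores the least-significant byte at the lowest address.
Reassemble most-significant byte first: D9 CA 2D B1 → 0xD9CA2DB1.
0xD9CA2DB1 = 3653905841.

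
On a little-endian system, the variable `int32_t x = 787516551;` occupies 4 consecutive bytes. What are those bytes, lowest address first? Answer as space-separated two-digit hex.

87 8C F0 2E

787516551 in hexadecimal, padded to 32 bits, is 0x2EF08C87.
Split into bytes (most-significant first): 2E F0 8C 87.
Little-endian stores the least-significant byte at the lowest address.
So at ascending addresses the bytes are 87 8C F0 2E.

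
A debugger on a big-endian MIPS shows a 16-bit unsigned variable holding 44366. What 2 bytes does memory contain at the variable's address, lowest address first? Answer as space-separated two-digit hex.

AD 4E

44366 in hexadecimal, padded to 16 bits, is 0xAD4E.
Split into bytes (most-significant first): AD 4E.
Big-endian: lowest address holds the most-significant byte.
So the memory order matches the most-significant-first order: AD 4E.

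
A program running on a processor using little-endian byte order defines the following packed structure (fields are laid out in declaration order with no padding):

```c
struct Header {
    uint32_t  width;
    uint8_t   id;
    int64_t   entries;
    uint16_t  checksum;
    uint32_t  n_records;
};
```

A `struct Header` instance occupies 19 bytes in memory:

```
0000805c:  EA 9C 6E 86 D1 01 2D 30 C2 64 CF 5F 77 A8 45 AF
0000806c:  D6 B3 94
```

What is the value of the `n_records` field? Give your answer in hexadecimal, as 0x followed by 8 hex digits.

`n_records` follows `width` (4 B), `id` (1 B), `entries` (8 B), `checksum` (2 B), so it starts at offset 4 + 1 + 8 + 2 = 15 and occupies 4 bytes.
Bytes at offsets 15..18: AF D6 B3 94.
In little-endian order the low byte comes first in memory.
Reassemble most-significant byte first: 94 B3 D6 AF → 0x94B3D6AF.

0x94B3D6AF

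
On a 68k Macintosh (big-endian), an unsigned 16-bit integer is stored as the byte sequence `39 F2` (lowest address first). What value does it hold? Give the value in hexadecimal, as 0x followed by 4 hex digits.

Big-endian: lowest address holds the most-significant byte.
The bytes are already most-significant first: 0x39F2.

0x39F2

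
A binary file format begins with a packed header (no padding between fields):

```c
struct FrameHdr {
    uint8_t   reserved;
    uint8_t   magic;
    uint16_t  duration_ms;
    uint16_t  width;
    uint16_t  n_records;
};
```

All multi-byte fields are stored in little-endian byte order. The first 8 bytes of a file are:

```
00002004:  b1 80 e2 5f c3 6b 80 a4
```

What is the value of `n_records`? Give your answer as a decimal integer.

`n_records` follows `reserved` (1 B), `magic` (1 B), `duration_ms` (2 B), `width` (2 B), so it starts at offset 1 + 1 + 2 + 2 = 6 and occupies 2 bytes.
Bytes at offsets 6..7: 80 A4.
In little-endian order the low byte comes first in memory.
Reassemble most-significant byte first: A4 80 → 0xA480.
0xA480 = 42112.

42112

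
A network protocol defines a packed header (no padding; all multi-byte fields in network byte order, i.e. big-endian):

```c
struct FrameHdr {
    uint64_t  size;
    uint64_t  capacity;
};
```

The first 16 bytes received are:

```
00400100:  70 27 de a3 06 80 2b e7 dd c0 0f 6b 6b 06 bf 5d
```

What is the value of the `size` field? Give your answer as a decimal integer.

`size` is the first field, at byte offset 0, occupying 8 bytes.
Bytes at offsets 0..7: 70 27 DE A3 06 80 2B E7.
In big-endian order the high byte comes first in memory.
The bytes are already most-significant first: 0x7027DEA306802BE7.
0x7027DEA306802BE7 = 8081672848109743079.

8081672848109743079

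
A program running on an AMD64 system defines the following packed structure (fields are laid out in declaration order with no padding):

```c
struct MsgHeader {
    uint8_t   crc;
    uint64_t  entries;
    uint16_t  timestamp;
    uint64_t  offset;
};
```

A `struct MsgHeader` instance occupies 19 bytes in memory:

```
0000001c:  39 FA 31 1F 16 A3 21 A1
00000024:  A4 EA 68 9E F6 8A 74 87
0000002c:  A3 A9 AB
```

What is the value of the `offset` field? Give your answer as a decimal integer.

`offset` follows `crc` (1 B), `entries` (8 B), `timestamp` (2 B), so it starts at offset 1 + 8 + 2 = 11 and occupies 8 bytes.
Bytes at offsets 11..18: 9E F6 8A 74 87 A3 A9 AB.
Little-endian stores the least-significant byte at the lowest address.
Reassemble most-significant byte first: AB A9 A3 87 74 8A F6 9E → 0xABA9A387748AF69E.
0xABA9A387748AF69E = 12369597653720954526.

12369597653720954526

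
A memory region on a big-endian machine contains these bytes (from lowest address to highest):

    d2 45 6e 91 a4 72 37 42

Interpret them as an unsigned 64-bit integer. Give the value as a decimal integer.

15151638093166163778

In big-endian order the high byte comes first in memory.
The bytes are already most-significant first: 0xD2456E91A4723742.
0xD2456E91A4723742 = 15151638093166163778.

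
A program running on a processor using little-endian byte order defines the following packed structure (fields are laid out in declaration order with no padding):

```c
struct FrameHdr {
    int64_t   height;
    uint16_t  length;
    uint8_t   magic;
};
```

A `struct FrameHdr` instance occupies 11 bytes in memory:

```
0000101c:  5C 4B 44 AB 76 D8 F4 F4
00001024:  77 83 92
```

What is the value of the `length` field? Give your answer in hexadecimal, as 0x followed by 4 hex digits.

0x8377

`length` follows `height` (8 bytes), so it starts at byte offset 8 and occupies 2 bytes.
Bytes at offsets 8..9: 77 83.
Little-endian stores the least-significant byte at the lowest address.
Reassemble most-significant byte first: 83 77 → 0x8377.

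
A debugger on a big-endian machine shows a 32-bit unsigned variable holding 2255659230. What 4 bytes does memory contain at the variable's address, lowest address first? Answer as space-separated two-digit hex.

86 72 A0 DE

2255659230 in hexadecimal, padded to 32 bits, is 0x8672A0DE.
Split into bytes (most-significant first): 86 72 A0 DE.
Big-endian: lowest address holds the most-significant byte.
So the memory order matches the most-significant-first order: 86 72 A0 DE.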